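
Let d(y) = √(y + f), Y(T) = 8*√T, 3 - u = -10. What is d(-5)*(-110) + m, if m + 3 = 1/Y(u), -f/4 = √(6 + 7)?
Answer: -3 + √13/104 - 110*I*√(5 + 4*√13) ≈ -2.9653 - 484.78*I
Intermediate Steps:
u = 13 (u = 3 - 1*(-10) = 3 + 10 = 13)
f = -4*√13 (f = -4*√(6 + 7) = -4*√13 ≈ -14.422)
m = -3 + √13/104 (m = -3 + 1/(8*√13) = -3 + √13/104 ≈ -2.9653)
d(y) = √(y - 4*√13)
d(-5)*(-110) + m = √(-5 - 4*√13)*(-110) + (-3 + √13/104) = -110*√(-5 - 4*√13) + (-3 + √13/104) = -3 - 110*√(-5 - 4*√13) + √13/104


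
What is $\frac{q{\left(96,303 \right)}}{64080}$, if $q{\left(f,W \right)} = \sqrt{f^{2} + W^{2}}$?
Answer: $\frac{\sqrt{449}}{4272} \approx 0.0049601$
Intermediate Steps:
$q{\left(f,W \right)} = \sqrt{W^{2} + f^{2}}$
$\frac{q{\left(96,303 \right)}}{64080} = \frac{\sqrt{303^{2} + 96^{2}}}{64080} = \sqrt{91809 + 9216} \cdot \frac{1}{64080} = \sqrt{101025} \cdot \frac{1}{64080} = 15 \sqrt{449} \cdot \frac{1}{64080} = \frac{\sqrt{449}}{4272}$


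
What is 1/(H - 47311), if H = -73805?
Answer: -1/121116 ≈ -8.2566e-6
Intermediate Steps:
1/(H - 47311) = 1/(-73805 - 47311) = 1/(-121116) = -1/121116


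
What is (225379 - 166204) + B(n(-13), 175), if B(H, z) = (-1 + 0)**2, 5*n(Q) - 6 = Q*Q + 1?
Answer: 59176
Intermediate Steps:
n(Q) = 7/5 + Q**2/5 (n(Q) = 6/5 + (Q*Q + 1)/5 = 6/5 + (Q**2 + 1)/5 = 6/5 + (1 + Q**2)/5 = 6/5 + (1/5 + Q**2/5) = 7/5 + Q**2/5)
B(H, z) = 1 (B(H, z) = (-1)**2 = 1)
(225379 - 166204) + B(n(-13), 175) = (225379 - 166204) + 1 = 59175 + 1 = 59176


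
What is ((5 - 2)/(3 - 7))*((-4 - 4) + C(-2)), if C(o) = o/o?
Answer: 21/4 ≈ 5.2500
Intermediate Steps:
C(o) = 1
((5 - 2)/(3 - 7))*((-4 - 4) + C(-2)) = ((5 - 2)/(3 - 7))*((-4 - 4) + 1) = (3/(-4))*(-8 + 1) = (3*(-1/4))*(-7) = -3/4*(-7) = 21/4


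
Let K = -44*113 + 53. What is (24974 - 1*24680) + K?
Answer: -4625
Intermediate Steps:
K = -4919 (K = -4972 + 53 = -4919)
(24974 - 1*24680) + K = (24974 - 1*24680) - 4919 = (24974 - 24680) - 4919 = 294 - 4919 = -4625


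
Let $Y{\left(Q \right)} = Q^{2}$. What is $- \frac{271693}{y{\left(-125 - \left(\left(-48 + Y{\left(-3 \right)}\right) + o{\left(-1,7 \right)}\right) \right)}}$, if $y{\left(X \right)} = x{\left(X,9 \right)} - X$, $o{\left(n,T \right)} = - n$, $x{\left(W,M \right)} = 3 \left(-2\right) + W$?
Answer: $\frac{271693}{6} \approx 45282.0$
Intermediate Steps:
$x{\left(W,M \right)} = -6 + W$
$y{\left(X \right)} = -6$ ($y{\left(X \right)} = \left(-6 + X\right) - X = -6$)
$- \frac{271693}{y{\left(-125 - \left(\left(-48 + Y{\left(-3 \right)}\right) + o{\left(-1,7 \right)}\right) \right)}} = - \frac{271693}{-6} = \left(-271693\right) \left(- \frac{1}{6}\right) = \frac{271693}{6}$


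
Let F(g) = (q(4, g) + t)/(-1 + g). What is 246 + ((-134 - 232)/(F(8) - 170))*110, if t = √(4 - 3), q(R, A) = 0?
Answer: 574314/1189 ≈ 483.02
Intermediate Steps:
t = 1 (t = √1 = 1)
F(g) = 1/(-1 + g) (F(g) = (0 + 1)/(-1 + g) = 1/(-1 + g))
246 + ((-134 - 232)/(F(8) - 170))*110 = 246 + ((-134 - 232)/(1/(-1 + 8) - 170))*110 = 246 - 366/(1/7 - 170)*110 = 246 - 366/(⅐ - 170)*110 = 246 - 366/(-1189/7)*110 = 246 - 366*(-7/1189)*110 = 246 + (2562/1189)*110 = 246 + 281820/1189 = 574314/1189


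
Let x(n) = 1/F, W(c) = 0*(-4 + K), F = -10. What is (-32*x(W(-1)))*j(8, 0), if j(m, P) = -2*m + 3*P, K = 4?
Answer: -256/5 ≈ -51.200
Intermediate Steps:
W(c) = 0 (W(c) = 0*(-4 + 4) = 0*0 = 0)
x(n) = -⅒ (x(n) = 1/(-10) = -⅒)
(-32*x(W(-1)))*j(8, 0) = (-32*(-⅒))*(-2*8 + 3*0) = 16*(-16 + 0)/5 = (16/5)*(-16) = -256/5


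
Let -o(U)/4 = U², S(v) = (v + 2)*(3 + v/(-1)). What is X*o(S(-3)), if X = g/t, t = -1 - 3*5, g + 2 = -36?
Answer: -342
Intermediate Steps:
g = -38 (g = -2 - 36 = -38)
t = -16 (t = -1 - 15 = -16)
X = 19/8 (X = -38/(-16) = -38*(-1/16) = 19/8 ≈ 2.3750)
S(v) = (2 + v)*(3 - v) (S(v) = (2 + v)*(3 + v*(-1)) = (2 + v)*(3 - v))
o(U) = -4*U²
X*o(S(-3)) = 19*(-4*(6 - 3 - 1*(-3)²)²)/8 = 19*(-4*(6 - 3 - 1*9)²)/8 = 19*(-4*(6 - 3 - 9)²)/8 = 19*(-4*(-6)²)/8 = 19*(-4*36)/8 = (19/8)*(-144) = -342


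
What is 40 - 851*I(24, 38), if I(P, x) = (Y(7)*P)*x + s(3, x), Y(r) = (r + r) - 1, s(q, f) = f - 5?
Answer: -10117499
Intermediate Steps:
s(q, f) = -5 + f
Y(r) = -1 + 2*r (Y(r) = 2*r - 1 = -1 + 2*r)
I(P, x) = -5 + x + 13*P*x (I(P, x) = ((-1 + 2*7)*P)*x + (-5 + x) = ((-1 + 14)*P)*x + (-5 + x) = (13*P)*x + (-5 + x) = 13*P*x + (-5 + x) = -5 + x + 13*P*x)
40 - 851*I(24, 38) = 40 - 851*(-5 + 38 + 13*24*38) = 40 - 851*(-5 + 38 + 11856) = 40 - 851*11889 = 40 - 10117539 = -10117499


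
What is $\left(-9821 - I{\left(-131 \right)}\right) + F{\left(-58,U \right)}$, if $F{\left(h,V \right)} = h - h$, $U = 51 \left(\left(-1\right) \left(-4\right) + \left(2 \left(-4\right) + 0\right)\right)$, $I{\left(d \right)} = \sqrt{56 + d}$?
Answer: $-9821 - 5 i \sqrt{3} \approx -9821.0 - 8.6602 i$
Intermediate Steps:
$U = -204$ ($U = 51 \left(4 + \left(-8 + 0\right)\right) = 51 \left(4 - 8\right) = 51 \left(-4\right) = -204$)
$F{\left(h,V \right)} = 0$
$\left(-9821 - I{\left(-131 \right)}\right) + F{\left(-58,U \right)} = \left(-9821 - \sqrt{56 - 131}\right) + 0 = \left(-9821 - \sqrt{-75}\right) + 0 = \left(-9821 - 5 i \sqrt{3}\right) + 0 = -9821 - 5 i \sqrt{3}$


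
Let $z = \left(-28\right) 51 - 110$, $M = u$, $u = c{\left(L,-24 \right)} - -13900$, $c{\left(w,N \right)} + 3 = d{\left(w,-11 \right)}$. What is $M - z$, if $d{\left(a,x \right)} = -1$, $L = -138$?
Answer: $15434$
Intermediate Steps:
$c{\left(w,N \right)} = -4$ ($c{\left(w,N \right)} = -3 - 1 = -4$)
$u = 13896$ ($u = -4 - -13900 = -4 + 13900 = 13896$)
$M = 13896$
$z = -1538$ ($z = -1428 - 110 = -1538$)
$M - z = 13896 - -1538 = 13896 + 1538 = 15434$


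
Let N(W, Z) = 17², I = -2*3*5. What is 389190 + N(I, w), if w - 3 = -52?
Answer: 389479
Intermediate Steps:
w = -49 (w = 3 - 52 = -49)
I = -30 (I = -6*5 = -30)
N(W, Z) = 289
389190 + N(I, w) = 389190 + 289 = 389479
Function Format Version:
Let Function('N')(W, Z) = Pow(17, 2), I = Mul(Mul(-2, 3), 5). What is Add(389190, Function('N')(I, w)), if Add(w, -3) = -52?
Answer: 389479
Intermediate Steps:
w = -49 (w = Add(3, -52) = -49)
I = -30 (I = Mul(-6, 5) = -30)
Function('N')(W, Z) = 289
Add(389190, Function('N')(I, w)) = Add(389190, 289) = 389479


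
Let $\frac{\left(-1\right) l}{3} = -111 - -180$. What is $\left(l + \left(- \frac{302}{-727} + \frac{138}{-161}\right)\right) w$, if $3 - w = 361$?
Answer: $\frac{377930218}{5089} \approx 74264.0$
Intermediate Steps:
$w = -358$ ($w = 3 - 361 = -358$)
$l = -207$ ($l = - 3 \left(-111 - -180\right) = - 3 \left(-111 + 180\right) = \left(-3\right) 69 = -207$)
$\left(l + \left(- \frac{302}{-727} + \frac{138}{-161}\right)\right) w = \left(-207 + \left(- \frac{302}{-727} + \frac{138}{-161}\right)\right) \left(-358\right) = \left(-207 + \left(\left(-302\right) \left(- \frac{1}{727}\right) + 138 \left(- \frac{1}{161}\right)\right)\right) \left(-358\right) = \left(-207 + \left(\frac{302}{727} - \frac{6}{7}\right)\right) \left(-358\right) = \left(-207 - \frac{2248}{5089}\right) \left(-358\right) = \left(- \frac{1055671}{5089}\right) \left(-358\right) = \frac{377930218}{5089}$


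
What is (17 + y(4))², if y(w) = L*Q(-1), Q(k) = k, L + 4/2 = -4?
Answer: 529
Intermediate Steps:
L = -6 (L = -2 - 4 = -6)
y(w) = 6 (y(w) = -6*(-1) = 6)
(17 + y(4))² = (17 + 6)² = 23² = 529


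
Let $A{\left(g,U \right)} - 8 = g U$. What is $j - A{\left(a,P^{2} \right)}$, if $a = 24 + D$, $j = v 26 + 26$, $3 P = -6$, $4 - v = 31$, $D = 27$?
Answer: $-888$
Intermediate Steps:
$v = -27$ ($v = 4 - 31 = -27$)
$P = -2$ ($P = \frac{1}{3} \left(-6\right) = -2$)
$j = -676$ ($j = \left(-27\right) 26 + 26 = -702 + 26 = -676$)
$a = 51$ ($a = 24 + 27 = 51$)
$A{\left(g,U \right)} = 8 + U g$ ($A{\left(g,U \right)} = 8 + g U = 8 + U g$)
$j - A{\left(a,P^{2} \right)} = -676 - \left(8 + \left(-2\right)^{2} \cdot 51\right) = -676 - \left(8 + 4 \cdot 51\right) = -676 - \left(8 + 204\right) = -676 - 212 = -888$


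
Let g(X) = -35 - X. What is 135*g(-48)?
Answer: 1755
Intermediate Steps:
135*g(-48) = 135*(-35 - 1*(-48)) = 135*(-35 + 48) = 135*13 = 1755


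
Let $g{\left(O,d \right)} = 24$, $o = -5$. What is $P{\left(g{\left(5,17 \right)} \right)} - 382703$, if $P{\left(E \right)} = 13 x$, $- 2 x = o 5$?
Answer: $- \frac{765081}{2} \approx -3.8254 \cdot 10^{5}$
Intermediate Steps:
$x = \frac{25}{2}$ ($x = - \frac{\left(-5\right) 5}{2} = \left(- \frac{1}{2}\right) \left(-25\right) = \frac{25}{2} \approx 12.5$)
$P{\left(E \right)} = \frac{325}{2}$ ($P{\left(E \right)} = 13 \cdot \frac{25}{2} = \frac{325}{2}$)
$P{\left(g{\left(5,17 \right)} \right)} - 382703 = \frac{325}{2} - 382703 = - \frac{765081}{2}$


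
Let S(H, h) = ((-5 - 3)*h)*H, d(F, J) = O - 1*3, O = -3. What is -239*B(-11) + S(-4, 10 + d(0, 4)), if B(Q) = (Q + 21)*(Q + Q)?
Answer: 52708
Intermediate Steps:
d(F, J) = -6 (d(F, J) = -3 - 1*3 = -3 - 3 = -6)
S(H, h) = -8*H*h (S(H, h) = (-8*h)*H = -8*H*h)
B(Q) = 2*Q*(21 + Q) (B(Q) = (21 + Q)*(2*Q) = 2*Q*(21 + Q))
-239*B(-11) + S(-4, 10 + d(0, 4)) = -478*(-11)*(21 - 11) - 8*(-4)*(10 - 6) = -478*(-11)*10 - 8*(-4)*4 = -239*(-220) + 128 = 52580 + 128 = 52708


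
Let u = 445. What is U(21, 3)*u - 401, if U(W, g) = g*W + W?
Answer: 36979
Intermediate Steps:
U(W, g) = W + W*g (U(W, g) = W*g + W = W + W*g)
U(21, 3)*u - 401 = (21*(1 + 3))*445 - 401 = (21*4)*445 - 401 = 84*445 - 401 = 37380 - 401 = 36979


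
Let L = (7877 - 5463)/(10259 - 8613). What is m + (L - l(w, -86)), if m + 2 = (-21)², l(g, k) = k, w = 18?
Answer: 433282/823 ≈ 526.47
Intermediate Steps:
m = 439 (m = -2 + (-21)² = -2 + 441 = 439)
L = 1207/823 (L = 2414/1646 = 2414*(1/1646) = 1207/823 ≈ 1.4666)
m + (L - l(w, -86)) = 439 + (1207/823 - 1*(-86)) = 439 + (1207/823 + 86) = 439 + 71985/823 = 433282/823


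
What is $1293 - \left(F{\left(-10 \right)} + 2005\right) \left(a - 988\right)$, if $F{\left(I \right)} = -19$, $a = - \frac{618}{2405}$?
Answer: $\frac{4723351053}{2405} \approx 1.964 \cdot 10^{6}$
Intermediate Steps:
$a = - \frac{618}{2405}$ ($a = \left(-618\right) \frac{1}{2405} = - \frac{618}{2405} \approx -0.25696$)
$1293 - \left(F{\left(-10 \right)} + 2005\right) \left(a - 988\right) = 1293 - \left(-19 + 2005\right) \left(- \frac{618}{2405} - 988\right) = 1293 - 1986 \left(- \frac{2376758}{2405}\right) = 1293 - - \frac{4720241388}{2405} = 1293 + \frac{4720241388}{2405} = \frac{4723351053}{2405}$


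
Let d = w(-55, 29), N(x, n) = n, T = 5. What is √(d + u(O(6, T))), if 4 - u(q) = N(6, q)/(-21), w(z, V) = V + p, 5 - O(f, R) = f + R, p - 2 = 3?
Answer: 2*√462/7 ≈ 6.1412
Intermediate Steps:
p = 5 (p = 2 + 3 = 5)
O(f, R) = 5 - R - f (O(f, R) = 5 - (f + R) = 5 - (R + f) = 5 + (-R - f) = 5 - R - f)
w(z, V) = 5 + V (w(z, V) = V + 5 = 5 + V)
u(q) = 4 + q/21 (u(q) = 4 - q/(-21) = 4 - q*(-1)/21 = 4 - (-1)*q/21 = 4 + q/21)
d = 34 (d = 5 + 29 = 34)
√(d + u(O(6, T))) = √(34 + (4 + (5 - 1*5 - 1*6)/21)) = √(34 + (4 + (5 - 5 - 6)/21)) = √(34 + (4 + (1/21)*(-6))) = √(34 + (4 - 2/7)) = √(34 + 26/7) = √(264/7) = 2*√462/7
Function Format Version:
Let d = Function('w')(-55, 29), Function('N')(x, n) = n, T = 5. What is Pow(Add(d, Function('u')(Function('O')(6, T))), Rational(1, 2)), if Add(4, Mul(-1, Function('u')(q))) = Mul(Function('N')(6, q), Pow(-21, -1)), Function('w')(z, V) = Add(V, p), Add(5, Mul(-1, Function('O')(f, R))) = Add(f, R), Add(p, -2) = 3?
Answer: Mul(Rational(2, 7), Pow(462, Rational(1, 2))) ≈ 6.1412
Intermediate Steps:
p = 5 (p = Add(2, 3) = 5)
Function('O')(f, R) = Add(5, Mul(-1, R), Mul(-1, f)) (Function('O')(f, R) = Add(5, Mul(-1, Add(f, R))) = Add(5, Mul(-1, Add(R, f))) = Add(5, Add(Mul(-1, R), Mul(-1, f))) = Add(5, Mul(-1, R), Mul(-1, f)))
Function('w')(z, V) = Add(5, V) (Function('w')(z, V) = Add(V, 5) = Add(5, V))
Function('u')(q) = Add(4, Mul(Rational(1, 21), q)) (Function('u')(q) = Add(4, Mul(-1, Mul(q, Pow(-21, -1)))) = Add(4, Mul(-1, Mul(q, Rational(-1, 21)))) = Add(4, Mul(-1, Mul(Rational(-1, 21), q))) = Add(4, Mul(Rational(1, 21), q)))
d = 34 (d = Add(5, 29) = 34)
Pow(Add(d, Function('u')(Function('O')(6, T))), Rational(1, 2)) = Pow(Add(34, Add(4, Mul(Rational(1, 21), Add(5, Mul(-1, 5), Mul(-1, 6))))), Rational(1, 2)) = Pow(Add(34, Add(4, Mul(Rational(1, 21), Add(5, -5, -6)))), Rational(1, 2)) = Pow(Add(34, Add(4, Mul(Rational(1, 21), -6))), Rational(1, 2)) = Pow(Add(34, Add(4, Rational(-2, 7))), Rational(1, 2)) = Pow(Add(34, Rational(26, 7)), Rational(1, 2)) = Pow(Rational(264, 7), Rational(1, 2)) = Mul(Rational(2, 7), Pow(462, Rational(1, 2)))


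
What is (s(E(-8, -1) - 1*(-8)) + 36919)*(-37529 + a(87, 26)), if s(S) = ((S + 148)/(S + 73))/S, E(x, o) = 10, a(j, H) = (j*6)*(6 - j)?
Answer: -2413224775384/819 ≈ -2.9466e+9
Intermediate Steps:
a(j, H) = 6*j*(6 - j) (a(j, H) = (6*j)*(6 - j) = 6*j*(6 - j))
s(S) = (148 + S)/(S*(73 + S)) (s(S) = ((148 + S)/(73 + S))/S = (148 + S)/(S*(73 + S)))
(s(E(-8, -1) - 1*(-8)) + 36919)*(-37529 + a(87, 26)) = ((148 + (10 - 1*(-8)))/((10 - 1*(-8))*(73 + (10 - 1*(-8)))) + 36919)*(-37529 + 6*87*(6 - 1*87)) = ((148 + (10 + 8))/((10 + 8)*(73 + (10 + 8))) + 36919)*(-37529 + 6*87*(6 - 87)) = ((148 + 18)/(18*(73 + 18)) + 36919)*(-37529 + 6*87*(-81)) = ((1/18)*166/91 + 36919)*(-37529 - 42282) = ((1/18)*(1/91)*166 + 36919)*(-79811) = (83/819 + 36919)*(-79811) = (30236744/819)*(-79811) = -2413224775384/819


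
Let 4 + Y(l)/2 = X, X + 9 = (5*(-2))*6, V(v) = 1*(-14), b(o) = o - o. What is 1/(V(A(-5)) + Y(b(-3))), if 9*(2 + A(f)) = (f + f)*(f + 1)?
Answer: -1/160 ≈ -0.0062500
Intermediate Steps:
A(f) = -2 + 2*f*(1 + f)/9 (A(f) = -2 + ((f + f)*(f + 1))/9 = -2 + ((2*f)*(1 + f))/9 = -2 + (2*f*(1 + f))/9 = -2 + 2*f*(1 + f)/9)
b(o) = 0
V(v) = -14
X = -69 (X = -9 + (5*(-2))*6 = -9 - 10*6 = -9 - 60 = -69)
Y(l) = -146 (Y(l) = -8 + 2*(-69) = -8 - 138 = -146)
1/(V(A(-5)) + Y(b(-3))) = 1/(-14 - 146) = 1/(-160) = -1/160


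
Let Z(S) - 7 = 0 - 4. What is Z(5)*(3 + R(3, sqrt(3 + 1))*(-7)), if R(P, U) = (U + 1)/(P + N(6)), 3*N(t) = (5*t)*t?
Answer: 8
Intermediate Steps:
N(t) = 5*t**2/3 (N(t) = ((5*t)*t)/3 = (5*t**2)/3 = 5*t**2/3)
Z(S) = 3 (Z(S) = 7 + (0 - 4) = 7 - 4 = 3)
R(P, U) = (1 + U)/(60 + P) (R(P, U) = (U + 1)/(P + (5/3)*6**2) = (1 + U)/(P + (5/3)*36) = (1 + U)/(P + 60) = (1 + U)/(60 + P))
Z(5)*(3 + R(3, sqrt(3 + 1))*(-7)) = 3*(3 + ((1 + sqrt(3 + 1))/(60 + 3))*(-7)) = 3*(3 + ((1 + sqrt(4))/63)*(-7)) = 3*(3 + ((1 + 2)/63)*(-7)) = 3*(3 + ((1/63)*3)*(-7)) = 3*(3 + (1/21)*(-7)) = 3*(3 - 1/3) = 3*(8/3) = 8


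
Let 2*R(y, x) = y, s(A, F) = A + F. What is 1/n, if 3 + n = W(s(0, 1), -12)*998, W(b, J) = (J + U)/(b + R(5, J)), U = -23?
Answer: -1/9983 ≈ -0.00010017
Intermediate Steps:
R(y, x) = y/2
W(b, J) = (-23 + J)/(5/2 + b) (W(b, J) = (J - 23)/(b + (1/2)*5) = (-23 + J)/(b + 5/2) = (-23 + J)/(5/2 + b))
n = -9983 (n = -3 + (2*(-23 - 12)/(5 + 2*(0 + 1)))*998 = -3 + (2*(-35)/(5 + 2*1))*998 = -3 + (2*(-35)/(5 + 2))*998 = -3 + (2*(-35)/7)*998 = -3 + (2*(1/7)*(-35))*998 = -3 - 10*998 = -3 - 9980 = -9983)
1/n = 1/(-9983) = -1/9983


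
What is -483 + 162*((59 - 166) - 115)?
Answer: -36447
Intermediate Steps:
-483 + 162*((59 - 166) - 115) = -483 + 162*(-107 - 115) = -483 + 162*(-222) = -483 - 35964 = -36447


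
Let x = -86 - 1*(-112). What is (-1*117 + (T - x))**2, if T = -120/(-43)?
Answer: 36348841/1849 ≈ 19659.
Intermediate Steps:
T = 120/43 (T = -120*(-1/43) = 120/43 ≈ 2.7907)
x = 26 (x = -86 + 112 = 26)
(-1*117 + (T - x))**2 = (-1*117 + (120/43 - 1*26))**2 = (-117 + (120/43 - 26))**2 = (-117 - 998/43)**2 = (-6029/43)**2 = 36348841/1849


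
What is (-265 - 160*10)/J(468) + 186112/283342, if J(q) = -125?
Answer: 55169683/3541775 ≈ 15.577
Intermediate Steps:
(-265 - 160*10)/J(468) + 186112/283342 = (-265 - 160*10)/(-125) + 186112/283342 = (-265 - 1600)*(-1/125) + 186112*(1/283342) = -1865*(-1/125) + 93056/141671 = 373/25 + 93056/141671 = 55169683/3541775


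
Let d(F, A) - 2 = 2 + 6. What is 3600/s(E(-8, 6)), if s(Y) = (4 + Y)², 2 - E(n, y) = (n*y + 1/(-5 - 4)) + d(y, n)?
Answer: 291600/157609 ≈ 1.8501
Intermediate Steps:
d(F, A) = 10 (d(F, A) = 2 + (2 + 6) = 2 + 8 = 10)
E(n, y) = -71/9 - n*y (E(n, y) = 2 - ((n*y + 1/(-5 - 4)) + 10) = 2 - ((n*y + 1/(-9)) + 10) = 2 - ((n*y - ⅑) + 10) = 2 - ((-⅑ + n*y) + 10) = 2 - (89/9 + n*y) = 2 + (-89/9 - n*y) = -71/9 - n*y)
3600/s(E(-8, 6)) = 3600/((4 + (-71/9 - 1*(-8)*6))²) = 3600/((4 + (-71/9 + 48))²) = 3600/((4 + 361/9)²) = 3600/((397/9)²) = 3600/(157609/81) = 3600*(81/157609) = 291600/157609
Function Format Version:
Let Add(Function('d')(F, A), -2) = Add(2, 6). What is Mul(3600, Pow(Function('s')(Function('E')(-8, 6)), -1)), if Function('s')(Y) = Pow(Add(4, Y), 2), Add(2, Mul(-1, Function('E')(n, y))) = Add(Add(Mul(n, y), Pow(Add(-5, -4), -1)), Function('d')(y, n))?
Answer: Rational(291600, 157609) ≈ 1.8501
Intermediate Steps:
Function('d')(F, A) = 10 (Function('d')(F, A) = Add(2, Add(2, 6)) = Add(2, 8) = 10)
Function('E')(n, y) = Add(Rational(-71, 9), Mul(-1, n, y)) (Function('E')(n, y) = Add(2, Mul(-1, Add(Add(Mul(n, y), Pow(Add(-5, -4), -1)), 10))) = Add(2, Mul(-1, Add(Add(Mul(n, y), Pow(-9, -1)), 10))) = Add(2, Mul(-1, Add(Add(Mul(n, y), Rational(-1, 9)), 10))) = Add(2, Mul(-1, Add(Add(Rational(-1, 9), Mul(n, y)), 10))) = Add(2, Mul(-1, Add(Rational(89, 9), Mul(n, y)))) = Add(2, Add(Rational(-89, 9), Mul(-1, n, y))) = Add(Rational(-71, 9), Mul(-1, n, y)))
Mul(3600, Pow(Function('s')(Function('E')(-8, 6)), -1)) = Mul(3600, Pow(Pow(Add(4, Add(Rational(-71, 9), Mul(-1, -8, 6))), 2), -1)) = Mul(3600, Pow(Pow(Add(4, Add(Rational(-71, 9), 48)), 2), -1)) = Mul(3600, Pow(Pow(Add(4, Rational(361, 9)), 2), -1)) = Mul(3600, Pow(Pow(Rational(397, 9), 2), -1)) = Mul(3600, Pow(Rational(157609, 81), -1)) = Mul(3600, Rational(81, 157609)) = Rational(291600, 157609)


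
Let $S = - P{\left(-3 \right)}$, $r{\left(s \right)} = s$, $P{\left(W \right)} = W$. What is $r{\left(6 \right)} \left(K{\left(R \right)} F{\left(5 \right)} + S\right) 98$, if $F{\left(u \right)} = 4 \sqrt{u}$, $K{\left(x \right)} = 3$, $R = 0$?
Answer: $1764 + 7056 \sqrt{5} \approx 17542.0$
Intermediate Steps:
$S = 3$ ($S = \left(-1\right) \left(-3\right) = 3$)
$r{\left(6 \right)} \left(K{\left(R \right)} F{\left(5 \right)} + S\right) 98 = 6 \left(3 \cdot 4 \sqrt{5} + 3\right) 98 = 6 \left(12 \sqrt{5} + 3\right) 98 = 6 \left(3 + 12 \sqrt{5}\right) 98 = \left(18 + 72 \sqrt{5}\right) 98 = 1764 + 7056 \sqrt{5}$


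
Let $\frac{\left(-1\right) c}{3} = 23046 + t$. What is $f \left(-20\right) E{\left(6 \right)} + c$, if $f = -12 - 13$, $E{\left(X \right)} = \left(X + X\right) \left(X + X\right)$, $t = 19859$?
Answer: $-56715$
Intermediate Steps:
$E{\left(X \right)} = 4 X^{2}$ ($E{\left(X \right)} = 2 X 2 X = 4 X^{2}$)
$f = -25$ ($f = -12 - 13 = -25$)
$c = -128715$ ($c = - 3 \left(23046 + 19859\right) = \left(-3\right) 42905 = -128715$)
$f \left(-20\right) E{\left(6 \right)} + c = \left(-25\right) \left(-20\right) 4 \cdot 6^{2} - 128715 = 500 \cdot 4 \cdot 36 - 128715 = 500 \cdot 144 - 128715 = 72000 - 128715 = -56715$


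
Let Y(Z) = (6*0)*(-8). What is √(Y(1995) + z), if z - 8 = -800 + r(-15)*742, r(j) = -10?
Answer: 2*I*√2053 ≈ 90.62*I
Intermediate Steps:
Y(Z) = 0 (Y(Z) = 0*(-8) = 0)
z = -8212 (z = 8 + (-800 - 10*742) = 8 + (-800 - 7420) = 8 - 8220 = -8212)
√(Y(1995) + z) = √(0 - 8212) = √(-8212) = 2*I*√2053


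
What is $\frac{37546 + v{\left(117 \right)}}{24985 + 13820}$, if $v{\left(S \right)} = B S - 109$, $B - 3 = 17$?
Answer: $\frac{13259}{12935} \approx 1.025$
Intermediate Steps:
$B = 20$ ($B = 3 + 17 = 20$)
$v{\left(S \right)} = -109 + 20 S$ ($v{\left(S \right)} = 20 S - 109 = -109 + 20 S$)
$\frac{37546 + v{\left(117 \right)}}{24985 + 13820} = \frac{37546 + \left(-109 + 20 \cdot 117\right)}{24985 + 13820} = \frac{37546 + \left(-109 + 2340\right)}{38805} = \left(37546 + 2231\right) \frac{1}{38805} = 39777 \cdot \frac{1}{38805} = \frac{13259}{12935}$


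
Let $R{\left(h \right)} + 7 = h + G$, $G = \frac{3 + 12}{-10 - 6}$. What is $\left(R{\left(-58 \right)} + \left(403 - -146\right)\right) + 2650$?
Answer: $\frac{50129}{16} \approx 3133.1$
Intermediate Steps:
$G = - \frac{15}{16}$ ($G = \frac{15}{-16} = 15 \left(- \frac{1}{16}\right) = - \frac{15}{16} \approx -0.9375$)
$R{\left(h \right)} = - \frac{127}{16} + h$ ($R{\left(h \right)} = -7 + \left(h - \frac{15}{16}\right) = -7 + \left(- \frac{15}{16} + h\right) = - \frac{127}{16} + h$)
$\left(R{\left(-58 \right)} + \left(403 - -146\right)\right) + 2650 = \left(\left(- \frac{127}{16} - 58\right) + \left(403 - -146\right)\right) + 2650 = \left(- \frac{1055}{16} + \left(403 + 146\right)\right) + 2650 = \left(- \frac{1055}{16} + 549\right) + 2650 = \frac{7729}{16} + 2650 = \frac{50129}{16}$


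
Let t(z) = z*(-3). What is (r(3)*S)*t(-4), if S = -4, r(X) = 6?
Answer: -288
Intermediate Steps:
t(z) = -3*z
(r(3)*S)*t(-4) = (6*(-4))*(-3*(-4)) = -24*12 = -288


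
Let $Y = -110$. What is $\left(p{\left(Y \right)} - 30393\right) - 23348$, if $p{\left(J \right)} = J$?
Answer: $-53851$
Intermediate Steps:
$\left(p{\left(Y \right)} - 30393\right) - 23348 = \left(-110 - 30393\right) - 23348 = -30503 - 23348 = -53851$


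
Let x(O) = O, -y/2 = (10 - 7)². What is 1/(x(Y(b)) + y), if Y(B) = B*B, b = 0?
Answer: -1/18 ≈ -0.055556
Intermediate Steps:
Y(B) = B²
y = -18 (y = -2*(10 - 7)² = -2*3² = -2*9 = -18)
1/(x(Y(b)) + y) = 1/(0² - 18) = 1/(0 - 18) = 1/(-18) = -1/18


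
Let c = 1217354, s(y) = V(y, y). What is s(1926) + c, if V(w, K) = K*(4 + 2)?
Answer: 1228910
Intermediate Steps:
V(w, K) = 6*K (V(w, K) = K*6 = 6*K)
s(y) = 6*y
s(1926) + c = 6*1926 + 1217354 = 11556 + 1217354 = 1228910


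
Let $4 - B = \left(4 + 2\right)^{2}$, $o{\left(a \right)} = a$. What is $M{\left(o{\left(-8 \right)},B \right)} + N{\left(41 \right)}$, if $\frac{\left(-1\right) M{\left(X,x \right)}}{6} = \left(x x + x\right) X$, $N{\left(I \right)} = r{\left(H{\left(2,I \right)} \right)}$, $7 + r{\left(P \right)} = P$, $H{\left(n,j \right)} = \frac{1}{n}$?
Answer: $\frac{95219}{2} \approx 47610.0$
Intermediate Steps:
$r{\left(P \right)} = -7 + P$
$N{\left(I \right)} = - \frac{13}{2}$ ($N{\left(I \right)} = -7 + \frac{1}{2} = - \frac{13}{2}$)
$B = -32$ ($B = 4 - \left(4 + 2\right)^{2} = 4 - 6^{2} = 4 - 36 = -32$)
$M{\left(X,x \right)} = - 6 X \left(x + x^{2}\right)$ ($M{\left(X,x \right)} = - 6 \left(x x + x\right) X = - 6 \left(x^{2} + x\right) X = - 6 \left(x + x^{2}\right) X = - 6 X \left(x + x^{2}\right)$)
$M{\left(o{\left(-8 \right)},B \right)} + N{\left(41 \right)} = \left(-6\right) \left(-8\right) \left(-32\right) \left(1 - 32\right) - \frac{13}{2} = \left(-6\right) \left(-8\right) \left(-32\right) \left(-31\right) - \frac{13}{2} = 47616 - \frac{13}{2} = \frac{95219}{2}$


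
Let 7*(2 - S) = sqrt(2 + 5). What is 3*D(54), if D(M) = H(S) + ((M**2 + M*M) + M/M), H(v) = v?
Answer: 17505 - 3*sqrt(7)/7 ≈ 17504.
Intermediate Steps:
S = 2 - sqrt(7)/7 (S = 2 - sqrt(2 + 5)/7 = 2 - sqrt(7)/7 ≈ 1.6220)
D(M) = 3 + 2*M**2 - sqrt(7)/7 (D(M) = (2 - sqrt(7)/7) + ((M**2 + M*M) + M/M) = (2 - sqrt(7)/7) + ((M**2 + M**2) + 1) = (2 - sqrt(7)/7) + (2*M**2 + 1) = (2 - sqrt(7)/7) + (1 + 2*M**2) = 3 + 2*M**2 - sqrt(7)/7)
3*D(54) = 3*(3 + 2*54**2 - sqrt(7)/7) = 3*(3 + 2*2916 - sqrt(7)/7) = 3*(3 + 5832 - sqrt(7)/7) = 3*(5835 - sqrt(7)/7) = 17505 - 3*sqrt(7)/7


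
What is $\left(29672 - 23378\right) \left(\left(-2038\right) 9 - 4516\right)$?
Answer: $-143868252$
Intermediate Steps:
$\left(29672 - 23378\right) \left(\left(-2038\right) 9 - 4516\right) = 6294 \left(-18342 - 4516\right) = 6294 \left(-22858\right) = -143868252$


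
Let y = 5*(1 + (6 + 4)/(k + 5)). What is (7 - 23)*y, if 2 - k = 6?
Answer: -880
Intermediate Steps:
k = -4 (k = 2 - 1*6 = 2 - 6 = -4)
y = 55 (y = 5*(1 + (6 + 4)/(-4 + 5)) = 5*(1 + 10/1) = 5*(1 + 10*1) = 5*(1 + 10) = 5*11 = 55)
(7 - 23)*y = (7 - 23)*55 = -16*55 = -880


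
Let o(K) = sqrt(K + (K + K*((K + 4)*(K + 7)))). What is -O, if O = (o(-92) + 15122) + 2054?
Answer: -17176 - 2*I*sqrt(172086) ≈ -17176.0 - 829.67*I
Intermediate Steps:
o(K) = sqrt(2*K + K*(4 + K)*(7 + K)) (o(K) = sqrt(K + (K + K*((4 + K)*(7 + K)))) = sqrt(K + (K + K*(4 + K)*(7 + K))) = sqrt(2*K + K*(4 + K)*(7 + K)))
O = 17176 + 2*I*sqrt(172086) (O = (sqrt(-92*(30 + (-92)**2 + 11*(-92))) + 15122) + 2054 = (sqrt(-92*(30 + 8464 - 1012)) + 15122) + 2054 = (sqrt(-92*7482) + 15122) + 2054 = (sqrt(-688344) + 15122) + 2054 = (2*I*sqrt(172086) + 15122) + 2054 = (15122 + 2*I*sqrt(172086)) + 2054 = 17176 + 2*I*sqrt(172086) ≈ 17176.0 + 829.67*I)
-O = -(17176 + 2*I*sqrt(172086)) = -17176 - 2*I*sqrt(172086)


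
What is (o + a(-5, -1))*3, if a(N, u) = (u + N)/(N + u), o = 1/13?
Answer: 42/13 ≈ 3.2308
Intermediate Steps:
o = 1/13 ≈ 0.076923
a(N, u) = 1 (a(N, u) = (N + u)/(N + u) = 1)
(o + a(-5, -1))*3 = (1/13 + 1)*3 = (14/13)*3 = 42/13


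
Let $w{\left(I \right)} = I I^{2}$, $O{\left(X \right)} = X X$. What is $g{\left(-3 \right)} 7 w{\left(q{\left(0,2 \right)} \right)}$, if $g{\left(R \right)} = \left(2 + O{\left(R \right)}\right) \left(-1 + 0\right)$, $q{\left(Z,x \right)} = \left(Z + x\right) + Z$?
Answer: $-616$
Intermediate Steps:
$q{\left(Z,x \right)} = x + 2 Z$
$O{\left(X \right)} = X^{2}$
$w{\left(I \right)} = I^{3}$
$g{\left(R \right)} = -2 - R^{2}$ ($g{\left(R \right)} = \left(2 + R^{2}\right) \left(-1 + 0\right) = \left(2 + R^{2}\right) \left(-1\right) = -2 - R^{2}$)
$g{\left(-3 \right)} 7 w{\left(q{\left(0,2 \right)} \right)} = \left(-2 - \left(-3\right)^{2}\right) 7 \left(2 + 2 \cdot 0\right)^{3} = \left(-2 - 9\right) 7 \left(2 + 0\right)^{3} = \left(-2 - 9\right) 7 \cdot 2^{3} = \left(-11\right) 7 \cdot 8 = \left(-77\right) 8 = -616$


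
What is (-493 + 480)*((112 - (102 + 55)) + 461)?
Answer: -5408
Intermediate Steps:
(-493 + 480)*((112 - (102 + 55)) + 461) = -13*((112 - 1*157) + 461) = -13*((112 - 157) + 461) = -13*(-45 + 461) = -13*416 = -5408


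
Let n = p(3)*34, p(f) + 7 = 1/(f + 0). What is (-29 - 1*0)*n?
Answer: 19720/3 ≈ 6573.3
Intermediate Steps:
p(f) = -7 + 1/f (p(f) = -7 + 1/(f + 0) = -7 + 1/f)
n = -680/3 (n = (-7 + 1/3)*34 = -20/3*34 = -680/3 ≈ -226.67)
(-29 - 1*0)*n = (-29 - 1*0)*(-680/3) = (-29 + 0)*(-680/3) = -29*(-680/3) = 19720/3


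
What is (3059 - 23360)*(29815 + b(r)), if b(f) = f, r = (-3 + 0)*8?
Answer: -604787091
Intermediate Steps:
r = -24 (r = -3*8 = -24)
(3059 - 23360)*(29815 + b(r)) = (3059 - 23360)*(29815 - 24) = -20301*29791 = -604787091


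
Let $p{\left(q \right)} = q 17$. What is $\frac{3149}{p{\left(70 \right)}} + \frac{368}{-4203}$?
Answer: $\frac{12797327}{5001570} \approx 2.5587$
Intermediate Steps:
$p{\left(q \right)} = 17 q$
$\frac{3149}{p{\left(70 \right)}} + \frac{368}{-4203} = \frac{3149}{17 \cdot 70} + \frac{368}{-4203} = \frac{3149}{1190} + 368 \left(- \frac{1}{4203}\right) = 3149 \cdot \frac{1}{1190} - \frac{368}{4203} = \frac{3149}{1190} - \frac{368}{4203} = \frac{12797327}{5001570}$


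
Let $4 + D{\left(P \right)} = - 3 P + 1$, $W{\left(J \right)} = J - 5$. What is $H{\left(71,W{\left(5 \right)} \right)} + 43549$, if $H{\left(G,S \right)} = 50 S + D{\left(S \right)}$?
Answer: $43546$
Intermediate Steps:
$W{\left(J \right)} = -5 + J$ ($W{\left(J \right)} = J - 5 = -5 + J$)
$D{\left(P \right)} = -3 - 3 P$ ($D{\left(P \right)} = -4 - \left(-1 + 3 P\right) = -3 - 3 P$)
$H{\left(G,S \right)} = -3 + 47 S$ ($H{\left(G,S \right)} = 50 S - \left(3 + 3 S\right) = -3 + 47 S$)
$H{\left(71,W{\left(5 \right)} \right)} + 43549 = \left(-3 + 47 \left(-5 + 5\right)\right) + 43549 = \left(-3 + 47 \cdot 0\right) + 43549 = \left(-3 + 0\right) + 43549 = -3 + 43549 = 43546$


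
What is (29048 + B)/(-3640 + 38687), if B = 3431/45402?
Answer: 28060441/33855402 ≈ 0.82883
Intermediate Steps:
B = 73/966 (B = 3431*(1/45402) = 73/966 ≈ 0.075569)
(29048 + B)/(-3640 + 38687) = (29048 + 73/966)/(-3640 + 38687) = (28060441/966)/35047 = (28060441/966)*(1/35047) = 28060441/33855402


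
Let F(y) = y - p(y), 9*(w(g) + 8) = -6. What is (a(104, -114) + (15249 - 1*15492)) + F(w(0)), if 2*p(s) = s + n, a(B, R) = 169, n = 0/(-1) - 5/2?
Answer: -925/12 ≈ -77.083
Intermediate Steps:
n = -5/2 (n = 0*(-1) - 5*1/2 = 0 - 5/2 = -5/2 ≈ -2.5000)
w(g) = -26/3 (w(g) = -8 + (1/9)*(-6) = -8 - 2/3 = -26/3)
p(s) = -5/4 + s/2 (p(s) = (s - 5/2)/2 = (-5/2 + s)/2 = -5/4 + s/2)
F(y) = 5/4 + y/2 (F(y) = y - (-5/4 + y/2) = y + (5/4 - y/2) = 5/4 + y/2)
(a(104, -114) + (15249 - 1*15492)) + F(w(0)) = (169 + (15249 - 1*15492)) + (5/4 + (1/2)*(-26/3)) = (169 + (15249 - 15492)) + (5/4 - 13/3) = (169 - 243) - 37/12 = -74 - 37/12 = -925/12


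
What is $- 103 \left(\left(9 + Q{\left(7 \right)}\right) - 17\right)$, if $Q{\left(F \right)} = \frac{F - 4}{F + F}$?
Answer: $\frac{11227}{14} \approx 801.93$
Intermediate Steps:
$Q{\left(F \right)} = \frac{-4 + F}{2 F}$
$- 103 \left(\left(9 + Q{\left(7 \right)}\right) - 17\right) = - 103 \left(\left(9 + \frac{-4 + 7}{2 \cdot 7}\right) - 17\right) = - 103 \left(\left(9 + \frac{1}{2} \cdot \frac{1}{7} \cdot 3\right) - 17\right) = - 103 \left(\left(9 + \frac{3}{14}\right) - 17\right) = - 103 \left(\frac{129}{14} - 17\right) = \left(-103\right) \left(- \frac{109}{14}\right) = \frac{11227}{14}$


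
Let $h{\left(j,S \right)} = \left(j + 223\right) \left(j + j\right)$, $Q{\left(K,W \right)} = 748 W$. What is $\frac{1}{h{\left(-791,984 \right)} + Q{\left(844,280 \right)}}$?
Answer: $\frac{1}{1108016} \approx 9.0251 \cdot 10^{-7}$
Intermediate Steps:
$h{\left(j,S \right)} = 2 j \left(223 + j\right)$ ($h{\left(j,S \right)} = \left(223 + j\right) 2 j = 2 j \left(223 + j\right)$)
$\frac{1}{h{\left(-791,984 \right)} + Q{\left(844,280 \right)}} = \frac{1}{2 \left(-791\right) \left(223 - 791\right) + 748 \cdot 280} = \frac{1}{2 \left(-791\right) \left(-568\right) + 209440} = \frac{1}{898576 + 209440} = \frac{1}{1108016}$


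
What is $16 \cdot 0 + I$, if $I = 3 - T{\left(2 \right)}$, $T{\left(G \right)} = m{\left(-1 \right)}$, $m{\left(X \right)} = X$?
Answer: $4$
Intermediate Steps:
$T{\left(G \right)} = -1$
$I = 4$ ($I = 3 - -1 = 3 + 1 = 4$)
$16 \cdot 0 + I = 16 \cdot 0 + 4 = 0 + 4 = 4$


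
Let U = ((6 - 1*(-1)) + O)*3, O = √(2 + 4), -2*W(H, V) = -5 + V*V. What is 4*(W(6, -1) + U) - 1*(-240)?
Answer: 332 + 12*√6 ≈ 361.39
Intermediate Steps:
W(H, V) = 5/2 - V²/2 (W(H, V) = -(-5 + V*V)/2 = -(-5 + V²)/2 = 5/2 - V²/2)
O = √6 ≈ 2.4495
U = 21 + 3*√6 (U = ((6 - 1*(-1)) + √6)*3 = ((6 + 1) + √6)*3 = (7 + √6)*3 = 21 + 3*√6 ≈ 28.348)
4*(W(6, -1) + U) - 1*(-240) = 4*((5/2 - ½*(-1)²) + (21 + 3*√6)) - 1*(-240) = 4*((5/2 - ½*1) + (21 + 3*√6)) + 240 = 4*((5/2 - ½) + (21 + 3*√6)) + 240 = 4*(2 + (21 + 3*√6)) + 240 = 4*(23 + 3*√6) + 240 = (92 + 12*√6) + 240 = 332 + 12*√6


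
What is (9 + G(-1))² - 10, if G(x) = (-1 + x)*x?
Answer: 111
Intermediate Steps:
G(x) = x*(-1 + x)
(9 + G(-1))² - 10 = (9 - (-1 - 1))² - 10 = (9 - 1*(-2))² - 10 = (9 + 2)² - 10 = 11² - 10 = 121 - 10 = 111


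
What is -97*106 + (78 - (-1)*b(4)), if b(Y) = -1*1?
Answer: -10205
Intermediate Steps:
b(Y) = -1
-97*106 + (78 - (-1)*b(4)) = -97*106 + (78 - (-1)*(-1)) = -10282 + (78 - 1*1) = -10282 + (78 - 1) = -10282 + 77 = -10205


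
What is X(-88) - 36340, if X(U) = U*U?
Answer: -28596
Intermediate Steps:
X(U) = U²
X(-88) - 36340 = (-88)² - 36340 = 7744 - 36340 = -28596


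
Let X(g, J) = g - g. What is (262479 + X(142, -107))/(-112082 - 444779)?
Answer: -262479/556861 ≈ -0.47135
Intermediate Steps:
X(g, J) = 0
(262479 + X(142, -107))/(-112082 - 444779) = (262479 + 0)/(-112082 - 444779) = 262479/(-556861) = 262479*(-1/556861) = -262479/556861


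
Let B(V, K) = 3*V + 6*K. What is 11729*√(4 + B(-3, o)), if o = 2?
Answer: 11729*√7 ≈ 31032.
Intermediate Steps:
11729*√(4 + B(-3, o)) = 11729*√(4 + (3*(-3) + 6*2)) = 11729*√(4 + (-9 + 12)) = 11729*√(4 + 3) = 11729*√7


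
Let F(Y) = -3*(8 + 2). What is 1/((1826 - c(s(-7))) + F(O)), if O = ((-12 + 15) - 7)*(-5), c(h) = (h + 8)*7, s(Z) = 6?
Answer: 1/1698 ≈ 0.00058893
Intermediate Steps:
c(h) = 56 + 7*h (c(h) = (8 + h)*7 = 56 + 7*h)
O = 20 (O = (3 - 7)*(-5) = -4*(-5) = 20)
F(Y) = -30 (F(Y) = -3*10 = -30)
1/((1826 - c(s(-7))) + F(O)) = 1/((1826 - (56 + 7*6)) - 30) = 1/((1826 - (56 + 42)) - 30) = 1/((1826 - 1*98) - 30) = 1/((1826 - 98) - 30) = 1/(1728 - 30) = 1/1698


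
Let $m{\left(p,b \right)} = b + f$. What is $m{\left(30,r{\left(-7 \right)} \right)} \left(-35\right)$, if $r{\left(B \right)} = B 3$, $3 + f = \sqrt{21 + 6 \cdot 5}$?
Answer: $840 - 35 \sqrt{51} \approx 590.05$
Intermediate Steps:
$f = -3 + \sqrt{51}$ ($f = -3 + \sqrt{21 + 6 \cdot 5} = -3 + \sqrt{21 + 30} = -3 + \sqrt{51} \approx 4.1414$)
$r{\left(B \right)} = 3 B$
$m{\left(p,b \right)} = -3 + b + \sqrt{51}$ ($m{\left(p,b \right)} = b - \left(3 - \sqrt{51}\right) = -3 + b + \sqrt{51}$)
$m{\left(30,r{\left(-7 \right)} \right)} \left(-35\right) = \left(-3 + 3 \left(-7\right) + \sqrt{51}\right) \left(-35\right) = \left(-3 - 21 + \sqrt{51}\right) \left(-35\right) = \left(-24 + \sqrt{51}\right) \left(-35\right) = 840 - 35 \sqrt{51}$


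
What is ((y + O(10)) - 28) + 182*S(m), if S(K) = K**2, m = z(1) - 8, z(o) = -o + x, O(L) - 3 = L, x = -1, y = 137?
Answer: 18322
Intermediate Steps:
O(L) = 3 + L
z(o) = -1 - o (z(o) = -o - 1 = -1 - o)
m = -10 (m = (-1 - 1*1) - 8 = (-1 - 1) - 8 = -2 - 8 = -10)
((y + O(10)) - 28) + 182*S(m) = ((137 + (3 + 10)) - 28) + 182*(-10)**2 = ((137 + 13) - 28) + 182*100 = (150 - 28) + 18200 = 122 + 18200 = 18322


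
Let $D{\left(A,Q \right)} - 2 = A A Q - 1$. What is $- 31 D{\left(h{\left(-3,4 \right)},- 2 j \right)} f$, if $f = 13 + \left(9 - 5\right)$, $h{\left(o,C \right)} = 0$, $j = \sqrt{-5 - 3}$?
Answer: $-527$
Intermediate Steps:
$j = 2 i \sqrt{2}$ ($j = \sqrt{-8} = 2 i \sqrt{2} \approx 2.8284 i$)
$f = 17$ ($f = 13 + 4 = 17$)
$D{\left(A,Q \right)} = 1 + Q A^{2}$ ($D{\left(A,Q \right)} = 2 + \left(A A Q - 1\right) = 2 + \left(A^{2} Q - 1\right) = 2 + \left(Q A^{2} - 1\right) = 2 + \left(-1 + Q A^{2}\right) = 1 + Q A^{2}$)
$- 31 D{\left(h{\left(-3,4 \right)},- 2 j \right)} f = - 31 \left(1 + - 2 \cdot 2 i \sqrt{2} \cdot 0^{2}\right) 17 = - 31 \left(1 + - 4 i \sqrt{2} \cdot 0\right) 17 = - 31 \left(1 + 0\right) 17 = \left(-31\right) 1 \cdot 17 = \left(-31\right) 17 = -527$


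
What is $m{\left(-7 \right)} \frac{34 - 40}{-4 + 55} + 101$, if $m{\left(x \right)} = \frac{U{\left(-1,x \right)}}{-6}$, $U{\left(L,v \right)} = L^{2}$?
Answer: $\frac{5152}{51} \approx 101.02$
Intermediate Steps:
$m{\left(x \right)} = - \frac{1}{6}$ ($m{\left(x \right)} = \frac{\left(-1\right)^{2}}{-6} = 1 \left(- \frac{1}{6}\right) = - \frac{1}{6}$)
$m{\left(-7 \right)} \frac{34 - 40}{-4 + 55} + 101 = - \frac{\left(34 - 40\right) \frac{1}{-4 + 55}}{6} + 101 = - \frac{\left(34 - 40\right) \frac{1}{51}}{6} + 101 = - \frac{\left(-6\right) \frac{1}{51}}{6} + 101 = \left(- \frac{1}{6}\right) \left(- \frac{2}{17}\right) + 101 = \frac{1}{51} + 101 = \frac{5152}{51}$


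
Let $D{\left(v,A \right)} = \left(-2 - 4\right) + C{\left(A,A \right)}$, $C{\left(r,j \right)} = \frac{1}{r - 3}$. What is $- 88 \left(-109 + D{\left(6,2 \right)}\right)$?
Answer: $10208$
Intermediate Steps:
$C{\left(r,j \right)} = \frac{1}{-3 + r}$
$D{\left(v,A \right)} = -6 + \frac{1}{-3 + A}$ ($D{\left(v,A \right)} = \left(-2 - 4\right) + \frac{1}{-3 + A} = -6 + \frac{1}{-3 + A}$)
$- 88 \left(-109 + D{\left(6,2 \right)}\right) = - 88 \left(-109 + \frac{19 - 12}{-3 + 2}\right) = - 88 \left(-109 + \frac{19 - 12}{-1}\right) = - 88 \left(-109 - 7\right) = \left(-88\right) \left(-116\right) = 10208$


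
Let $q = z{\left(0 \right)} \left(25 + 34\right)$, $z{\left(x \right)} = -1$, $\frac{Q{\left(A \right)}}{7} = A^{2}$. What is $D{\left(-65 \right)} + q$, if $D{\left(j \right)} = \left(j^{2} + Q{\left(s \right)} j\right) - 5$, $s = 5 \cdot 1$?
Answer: $-7214$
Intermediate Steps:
$s = 5$
$Q{\left(A \right)} = 7 A^{2}$
$D{\left(j \right)} = -5 + j^{2} + 175 j$ ($D{\left(j \right)} = \left(j^{2} + 7 \cdot 5^{2} j\right) - 5 = \left(j^{2} + 7 \cdot 25 j\right) - 5 = \left(j^{2} + 175 j\right) - 5 = -5 + j^{2} + 175 j$)
$q = -59$ ($q = - (25 + 34) = \left(-1\right) 59 = -59$)
$D{\left(-65 \right)} + q = \left(-5 + \left(-65\right)^{2} + 175 \left(-65\right)\right) - 59 = \left(-5 + 4225 - 11375\right) - 59 = -7155 - 59 = -7214$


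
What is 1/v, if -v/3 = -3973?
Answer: 1/11919 ≈ 8.3900e-5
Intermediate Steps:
v = 11919 (v = -3*(-3973) = 11919)
1/v = 1/11919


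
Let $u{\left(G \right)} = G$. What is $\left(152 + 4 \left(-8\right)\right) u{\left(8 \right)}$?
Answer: $960$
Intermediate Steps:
$\left(152 + 4 \left(-8\right)\right) u{\left(8 \right)} = \left(152 + 4 \left(-8\right)\right) 8 = \left(152 - 32\right) 8 = 120 \cdot 8 = 960$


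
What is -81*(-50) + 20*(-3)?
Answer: 3990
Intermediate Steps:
-81*(-50) + 20*(-3) = 4050 - 60 = 3990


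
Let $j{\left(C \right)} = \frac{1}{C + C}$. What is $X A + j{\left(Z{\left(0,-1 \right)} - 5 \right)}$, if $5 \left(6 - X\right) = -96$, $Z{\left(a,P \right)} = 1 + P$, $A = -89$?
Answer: $- \frac{22429}{10} \approx -2242.9$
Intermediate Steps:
$X = \frac{126}{5}$ ($X = 6 - - \frac{96}{5} = 6 + \frac{96}{5} = \frac{126}{5} \approx 25.2$)
$j{\left(C \right)} = \frac{1}{2 C}$
$X A + j{\left(Z{\left(0,-1 \right)} - 5 \right)} = \frac{126}{5} \left(-89\right) + \frac{1}{2 \left(\left(1 - 1\right) - 5\right)} = - \frac{11214}{5} + \frac{1}{2 \left(0 - 5\right)} = - \frac{11214}{5} + \frac{1}{2 \left(-5\right)} = - \frac{11214}{5} + \frac{1}{2} \left(- \frac{1}{5}\right) = - \frac{11214}{5} - \frac{1}{10} = - \frac{22429}{10}$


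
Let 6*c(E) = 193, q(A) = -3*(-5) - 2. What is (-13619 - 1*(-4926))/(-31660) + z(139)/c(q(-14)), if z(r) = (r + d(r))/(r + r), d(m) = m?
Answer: 1867709/6110380 ≈ 0.30566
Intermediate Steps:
q(A) = 13 (q(A) = 15 - 2 = 13)
c(E) = 193/6 (c(E) = (⅙)*193 = 193/6)
z(r) = 1 (z(r) = (r + r)/(r + r) = (2*r)/((2*r)) = (2*r)*(1/(2*r)) = 1)
(-13619 - 1*(-4926))/(-31660) + z(139)/c(q(-14)) = (-13619 - 1*(-4926))/(-31660) + 1/(193/6) = (-13619 + 4926)*(-1/31660) + 1*(6/193) = -8693*(-1/31660) + 6/193 = 8693/31660 + 6/193 = 1867709/6110380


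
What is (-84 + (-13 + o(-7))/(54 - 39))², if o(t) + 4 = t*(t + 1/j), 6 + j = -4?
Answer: 16736281/2500 ≈ 6694.5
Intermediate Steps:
j = -10 (j = -6 - 4 = -10)
o(t) = -4 + t*(-⅒ + t) (o(t) = -4 + t*(t + 1/(-10)) = -4 + t*(t - ⅒) = -4 + t*(-⅒ + t))
(-84 + (-13 + o(-7))/(54 - 39))² = (-84 + (-13 + (-4 + (-7)² - ⅒*(-7)))/(54 - 39))² = (-84 + (-13 + (-4 + 49 + 7/10))/15)² = (-84 + (-13 + 457/10)*(1/15))² = (-84 + (327/10)*(1/15))² = (-84 + 109/50)² = (-4091/50)² = 16736281/2500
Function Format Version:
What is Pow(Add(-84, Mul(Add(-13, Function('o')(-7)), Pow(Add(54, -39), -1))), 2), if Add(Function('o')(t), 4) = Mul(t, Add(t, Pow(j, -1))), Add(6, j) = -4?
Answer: Rational(16736281, 2500) ≈ 6694.5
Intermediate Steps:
j = -10 (j = Add(-6, -4) = -10)
Function('o')(t) = Add(-4, Mul(t, Add(Rational(-1, 10), t))) (Function('o')(t) = Add(-4, Mul(t, Add(t, Pow(-10, -1)))) = Add(-4, Mul(t, Add(t, Rational(-1, 10)))) = Add(-4, Mul(t, Add(Rational(-1, 10), t))))
Pow(Add(-84, Mul(Add(-13, Function('o')(-7)), Pow(Add(54, -39), -1))), 2) = Pow(Add(-84, Mul(Add(-13, Add(-4, Pow(-7, 2), Mul(Rational(-1, 10), -7))), Pow(Add(54, -39), -1))), 2) = Pow(Add(-84, Mul(Add(-13, Add(-4, 49, Rational(7, 10))), Pow(15, -1))), 2) = Pow(Add(-84, Mul(Add(-13, Rational(457, 10)), Rational(1, 15))), 2) = Pow(Add(-84, Mul(Rational(327, 10), Rational(1, 15))), 2) = Pow(Add(-84, Rational(109, 50)), 2) = Pow(Rational(-4091, 50), 2) = Rational(16736281, 2500)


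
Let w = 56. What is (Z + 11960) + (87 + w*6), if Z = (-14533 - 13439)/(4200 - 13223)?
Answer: 15965683/1289 ≈ 12386.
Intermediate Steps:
Z = 3996/1289 (Z = -27972/(-9023) = -27972*(-1/9023) = 3996/1289 ≈ 3.1001)
(Z + 11960) + (87 + w*6) = (3996/1289 + 11960) + (87 + 56*6) = 15420436/1289 + (87 + 336) = 15420436/1289 + 423 = 15965683/1289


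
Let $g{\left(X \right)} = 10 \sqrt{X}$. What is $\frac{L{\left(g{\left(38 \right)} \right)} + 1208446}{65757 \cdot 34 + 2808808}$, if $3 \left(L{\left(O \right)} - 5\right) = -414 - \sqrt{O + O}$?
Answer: $\frac{1208313}{5044546} - \frac{\sqrt{5} \sqrt[4]{38}}{7566819} \approx 0.23953$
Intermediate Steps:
$L{\left(O \right)} = -133 - \frac{\sqrt{2} \sqrt{O}}{3}$ ($L{\left(O \right)} = 5 + \frac{-414 - \sqrt{O + O}}{3} = 5 + \frac{-414 - \sqrt{2 O}}{3} = 5 + \frac{-414 - \sqrt{2} \sqrt{O}}{3} = 5 - \left(138 + \frac{\sqrt{2} \sqrt{O}}{3}\right) = -133 - \frac{\sqrt{2} \sqrt{O}}{3}$)
$\frac{L{\left(g{\left(38 \right)} \right)} + 1208446}{65757 \cdot 34 + 2808808} = \frac{\left(-133 - \frac{\sqrt{2} \sqrt{10 \sqrt{38}}}{3}\right) + 1208446}{65757 \cdot 34 + 2808808} = \frac{\left(-133 - \frac{\sqrt{2} \cdot 2^{\frac{3}{4}} \sqrt{5} \sqrt[4]{19}}{3}\right) + 1208446}{2235738 + 2808808} = \frac{\left(-133 - \frac{2 \sqrt{5} \sqrt[4]{38}}{3}\right) + 1208446}{5044546} = \left(1208313 - \frac{2 \sqrt{5} \sqrt[4]{38}}{3}\right) \frac{1}{5044546} = \frac{1208313}{5044546} - \frac{\sqrt{5} \sqrt[4]{38}}{7566819}$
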